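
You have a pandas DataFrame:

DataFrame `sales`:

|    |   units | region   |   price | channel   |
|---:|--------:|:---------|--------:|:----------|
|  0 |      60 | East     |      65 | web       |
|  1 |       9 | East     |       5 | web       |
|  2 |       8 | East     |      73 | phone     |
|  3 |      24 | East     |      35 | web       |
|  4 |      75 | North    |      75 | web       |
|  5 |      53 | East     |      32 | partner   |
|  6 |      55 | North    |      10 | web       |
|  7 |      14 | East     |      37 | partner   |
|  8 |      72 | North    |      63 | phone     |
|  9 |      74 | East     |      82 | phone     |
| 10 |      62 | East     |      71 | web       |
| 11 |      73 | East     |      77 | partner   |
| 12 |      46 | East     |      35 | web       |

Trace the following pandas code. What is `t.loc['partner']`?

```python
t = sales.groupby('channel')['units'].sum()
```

group by channel, sum of units:
channel
partner    140
phone      154
web        331
Name: units, dtype: int64
Finally, value at index 'partner' = 140.

140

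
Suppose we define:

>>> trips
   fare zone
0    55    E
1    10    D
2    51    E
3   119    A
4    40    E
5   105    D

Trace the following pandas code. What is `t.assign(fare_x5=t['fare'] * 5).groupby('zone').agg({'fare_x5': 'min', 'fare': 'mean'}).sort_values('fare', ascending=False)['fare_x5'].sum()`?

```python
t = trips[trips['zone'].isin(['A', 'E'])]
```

filter rows where zone in ['A', 'E']:
   fare zone
0    55    E
2    51    E
3   119    A
4    40    E
add column fare_x5 = t['fare'] * 5:
   fare zone  fare_x5
0    55    E      275
2    51    E      255
3   119    A      595
4    40    E      200
group by zone: min(fare_x5), mean(fare):
      fare_x5        fare
zone                     
A         595  119.000000
E         200   48.666667
sort by fare descending:
      fare_x5        fare
zone                     
A         595  119.000000
E         200   48.666667

795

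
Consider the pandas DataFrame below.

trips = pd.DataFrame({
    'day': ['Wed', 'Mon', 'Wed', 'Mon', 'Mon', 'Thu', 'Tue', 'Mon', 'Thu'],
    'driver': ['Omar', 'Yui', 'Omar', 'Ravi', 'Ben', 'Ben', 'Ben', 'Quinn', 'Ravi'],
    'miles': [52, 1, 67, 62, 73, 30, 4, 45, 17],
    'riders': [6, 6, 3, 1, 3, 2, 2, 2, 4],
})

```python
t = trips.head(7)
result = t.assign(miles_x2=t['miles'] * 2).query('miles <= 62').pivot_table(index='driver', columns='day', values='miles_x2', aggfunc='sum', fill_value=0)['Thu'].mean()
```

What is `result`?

take first 7 rows:
   day driver  miles  riders
0  Wed   Omar     52       6
1  Mon    Yui      1       6
2  Wed   Omar     67       3
3  Mon   Ravi     62       1
4  Mon    Ben     73       3
5  Thu    Ben     30       2
6  Tue    Ben      4       2
add column miles_x2 = t['miles'] * 2:
   day driver  miles  riders  miles_x2
0  Wed   Omar     52       6       104
1  Mon    Yui      1       6         2
2  Wed   Omar     67       3       134
3  Mon   Ravi     62       1       124
4  Mon    Ben     73       3       146
5  Thu    Ben     30       2        60
6  Tue    Ben      4       2         8
filter rows where miles <= 62:
   day driver  miles  riders  miles_x2
0  Wed   Omar     52       6       104
1  Mon    Yui      1       6         2
3  Mon   Ravi     62       1       124
5  Thu    Ben     30       2        60
6  Tue    Ben      4       2         8
pivot: rows=driver, cols=day, sum(miles_x2):
day     Mon  Thu  Tue  Wed
driver                    
Ben       0   60    8    0
Omar      0    0    0  104
Ravi    124    0    0    0
Yui       2    0    0    0
The mean of column 'Thu' is 15.0.

15.0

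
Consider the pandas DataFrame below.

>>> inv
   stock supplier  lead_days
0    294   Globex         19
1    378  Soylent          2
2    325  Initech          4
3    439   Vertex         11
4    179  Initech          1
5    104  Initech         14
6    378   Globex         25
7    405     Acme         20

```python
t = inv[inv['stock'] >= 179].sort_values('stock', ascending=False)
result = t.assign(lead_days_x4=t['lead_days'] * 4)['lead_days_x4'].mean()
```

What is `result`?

46.8571428571

filter rows where stock >= 179:
   stock supplier  lead_days
0    294   Globex         19
1    378  Soylent          2
2    325  Initech          4
3    439   Vertex         11
4    179  Initech          1
6    378   Globex         25
7    405     Acme         20
sort by stock descending:
   stock supplier  lead_days
3    439   Vertex         11
7    405     Acme         20
1    378  Soylent          2
6    378   Globex         25
2    325  Initech          4
0    294   Globex         19
4    179  Initech          1
add column lead_days_x4 = t['lead_days'] * 4:
   stock supplier  lead_days  lead_days_x4
3    439   Vertex         11            44
7    405     Acme         20            80
1    378  Soylent          2             8
6    378   Globex         25           100
2    325  Initech          4            16
0    294   Globex         19            76
4    179  Initech          1             4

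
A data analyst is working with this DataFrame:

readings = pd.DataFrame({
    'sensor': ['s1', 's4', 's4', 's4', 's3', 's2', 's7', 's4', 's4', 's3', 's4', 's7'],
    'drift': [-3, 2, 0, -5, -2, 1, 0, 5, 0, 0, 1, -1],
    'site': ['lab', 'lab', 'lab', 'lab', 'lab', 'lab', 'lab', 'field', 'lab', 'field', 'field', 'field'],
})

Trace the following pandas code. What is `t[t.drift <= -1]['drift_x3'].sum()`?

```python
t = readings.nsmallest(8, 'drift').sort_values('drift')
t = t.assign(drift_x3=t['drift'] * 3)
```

-33

take 8 rows with smallest drift:
   sensor  drift   site
3      s4     -5    lab
0      s1     -3    lab
4      s3     -2    lab
11     s7     -1  field
2      s4      0    lab
6      s7      0    lab
8      s4      0    lab
9      s3      0  field
sort by drift:
   sensor  drift   site
3      s4     -5    lab
0      s1     -3    lab
4      s3     -2    lab
11     s7     -1  field
2      s4      0    lab
6      s7      0    lab
8      s4      0    lab
9      s3      0  field
add column drift_x3 = t['drift'] * 3:
   sensor  drift   site  drift_x3
3      s4     -5    lab       -15
0      s1     -3    lab        -9
4      s3     -2    lab        -6
11     s7     -1  field        -3
2      s4      0    lab         0
6      s7      0    lab         0
8      s4      0    lab         0
9      s3      0  field         0
filter rows where drift <= -1:
   sensor  drift   site  drift_x3
3      s4     -5    lab       -15
0      s1     -3    lab        -9
4      s3     -2    lab        -6
11     s7     -1  field        -3
Taking the sum of column 'drift_x3' gives -33.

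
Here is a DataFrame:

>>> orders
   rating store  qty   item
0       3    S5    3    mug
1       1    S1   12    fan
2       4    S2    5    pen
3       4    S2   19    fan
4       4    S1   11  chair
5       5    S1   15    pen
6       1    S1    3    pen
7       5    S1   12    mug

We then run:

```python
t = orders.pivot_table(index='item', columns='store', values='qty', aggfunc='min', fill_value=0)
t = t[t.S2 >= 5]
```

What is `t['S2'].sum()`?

pivot: rows=item, cols=store, min(qty):
store  S1  S2  S5
item             
chair  11   0   0
fan    12  19   0
mug    12   0   3
pen     3   5   0
filter rows where S2 >= 5:
store  S1  S2  S5
item             
fan    12  19   0
pen     3   5   0

24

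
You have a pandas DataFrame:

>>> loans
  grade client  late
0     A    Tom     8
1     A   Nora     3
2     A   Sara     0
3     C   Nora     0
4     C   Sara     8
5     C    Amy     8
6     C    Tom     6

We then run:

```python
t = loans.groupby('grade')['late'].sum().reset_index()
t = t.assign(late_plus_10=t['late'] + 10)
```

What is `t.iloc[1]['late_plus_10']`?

32

group by grade, sum of late:
grade
A    11
C    22
Name: late, dtype: int64
reset_index():
  grade  late
0     A    11
1     C    22
add column late_plus_10 = t['late'] + 10:
  grade  late  late_plus_10
0     A    11            21
1     C    22            32
Hence 32.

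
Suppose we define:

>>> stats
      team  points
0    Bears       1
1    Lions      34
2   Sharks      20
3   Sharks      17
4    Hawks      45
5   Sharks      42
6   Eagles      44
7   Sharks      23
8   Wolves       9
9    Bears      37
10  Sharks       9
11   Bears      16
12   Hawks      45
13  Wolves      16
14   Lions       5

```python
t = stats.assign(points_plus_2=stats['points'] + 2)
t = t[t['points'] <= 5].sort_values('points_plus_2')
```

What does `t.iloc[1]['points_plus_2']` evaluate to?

add column points_plus_2 = stats['points'] + 2:
      team  points  points_plus_2
0    Bears       1              3
1    Lions      34             36
2   Sharks      20             22
3   Sharks      17             19
4    Hawks      45             47
5   Sharks      42             44
6   Eagles      44             46
7   Sharks      23             25
8   Wolves       9             11
9    Bears      37             39
10  Sharks       9             11
11   Bears      16             18
12   Hawks      45             47
13  Wolves      16             18
14   Lions       5              7
filter rows where points <= 5:
     team  points  points_plus_2
0   Bears       1              3
14  Lions       5              7
sort by points_plus_2:
     team  points  points_plus_2
0   Bears       1              3
14  Lions       5              7
The value at position 1, column 'points_plus_2' is 7.

7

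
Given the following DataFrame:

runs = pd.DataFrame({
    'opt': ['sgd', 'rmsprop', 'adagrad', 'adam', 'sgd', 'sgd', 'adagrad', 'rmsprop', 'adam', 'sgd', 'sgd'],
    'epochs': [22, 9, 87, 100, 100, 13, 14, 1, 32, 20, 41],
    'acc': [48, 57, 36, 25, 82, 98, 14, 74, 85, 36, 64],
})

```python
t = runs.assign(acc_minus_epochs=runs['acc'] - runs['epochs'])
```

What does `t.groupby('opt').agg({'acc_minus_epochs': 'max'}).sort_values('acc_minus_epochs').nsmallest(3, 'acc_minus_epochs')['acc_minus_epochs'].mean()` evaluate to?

add column acc_minus_epochs = runs['acc'] - runs['epochs']:
        opt  epochs  acc  acc_minus_epochs
0       sgd      22   48                26
1   rmsprop       9   57                48
2   adagrad      87   36               -51
3      adam     100   25               -75
4       sgd     100   82               -18
5       sgd      13   98                85
6   adagrad      14   14                 0
7   rmsprop       1   74                73
8      adam      32   85                53
9       sgd      20   36                16
10      sgd      41   64                23
group by opt, max of acc_minus_epochs:
         acc_minus_epochs
opt                      
adagrad                 0
adam                   53
rmsprop                73
sgd                    85
sort by acc_minus_epochs:
         acc_minus_epochs
opt                      
adagrad                 0
adam                   53
rmsprop                73
sgd                    85
take 3 rows with smallest acc_minus_epochs:
         acc_minus_epochs
opt                      
adagrad                 0
adam                   53
rmsprop                73
Reading off the mean of column 'acc_minus_epochs', we get 42.0.

42.0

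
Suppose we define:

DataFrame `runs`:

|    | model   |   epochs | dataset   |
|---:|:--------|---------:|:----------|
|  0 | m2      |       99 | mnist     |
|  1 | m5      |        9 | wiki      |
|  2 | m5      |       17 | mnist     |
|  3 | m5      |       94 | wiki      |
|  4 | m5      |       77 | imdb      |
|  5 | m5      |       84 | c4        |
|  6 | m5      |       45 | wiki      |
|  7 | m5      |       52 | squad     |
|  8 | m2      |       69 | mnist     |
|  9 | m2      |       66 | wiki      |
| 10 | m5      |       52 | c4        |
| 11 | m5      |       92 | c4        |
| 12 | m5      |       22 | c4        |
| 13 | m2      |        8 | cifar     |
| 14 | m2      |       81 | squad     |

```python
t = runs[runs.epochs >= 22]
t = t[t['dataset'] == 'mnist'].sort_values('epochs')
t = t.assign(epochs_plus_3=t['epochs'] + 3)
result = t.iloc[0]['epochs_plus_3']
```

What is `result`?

72

filter rows where epochs >= 22:
   model  epochs dataset
0     m2      99   mnist
3     m5      94    wiki
4     m5      77    imdb
5     m5      84      c4
6     m5      45    wiki
7     m5      52   squad
8     m2      69   mnist
9     m2      66    wiki
10    m5      52      c4
11    m5      92      c4
12    m5      22      c4
14    m2      81   squad
filter rows where dataset == 'mnist':
  model  epochs dataset
0    m2      99   mnist
8    m2      69   mnist
sort by epochs:
  model  epochs dataset
8    m2      69   mnist
0    m2      99   mnist
add column epochs_plus_3 = t['epochs'] + 3:
  model  epochs dataset  epochs_plus_3
8    m2      69   mnist             72
0    m2      99   mnist            102
Taking the value at position 0, column 'epochs_plus_3' gives 72.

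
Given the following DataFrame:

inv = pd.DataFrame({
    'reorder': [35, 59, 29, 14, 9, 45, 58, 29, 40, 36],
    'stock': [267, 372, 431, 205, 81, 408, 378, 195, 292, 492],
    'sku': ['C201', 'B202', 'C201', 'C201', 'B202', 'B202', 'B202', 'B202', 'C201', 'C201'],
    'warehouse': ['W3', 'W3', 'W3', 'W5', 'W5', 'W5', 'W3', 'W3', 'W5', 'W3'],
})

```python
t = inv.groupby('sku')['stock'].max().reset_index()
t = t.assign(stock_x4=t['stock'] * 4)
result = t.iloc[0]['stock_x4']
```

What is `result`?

1632

group by sku, max of stock:
sku
B202    408
C201    492
Name: stock, dtype: int64
reset_index():
    sku  stock
0  B202    408
1  C201    492
add column stock_x4 = t['stock'] * 4:
    sku  stock  stock_x4
0  B202    408      1632
1  C201    492      1968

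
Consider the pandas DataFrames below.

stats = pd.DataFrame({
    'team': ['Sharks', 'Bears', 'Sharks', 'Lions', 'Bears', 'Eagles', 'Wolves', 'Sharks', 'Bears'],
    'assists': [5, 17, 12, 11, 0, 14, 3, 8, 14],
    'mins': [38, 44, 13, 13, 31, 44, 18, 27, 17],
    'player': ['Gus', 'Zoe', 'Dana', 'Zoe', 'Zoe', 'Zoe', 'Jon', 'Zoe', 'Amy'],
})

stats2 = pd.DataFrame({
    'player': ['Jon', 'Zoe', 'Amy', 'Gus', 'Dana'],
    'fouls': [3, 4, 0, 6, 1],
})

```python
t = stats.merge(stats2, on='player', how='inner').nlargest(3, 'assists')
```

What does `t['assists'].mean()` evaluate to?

merge on 'player' (how='inner') → 9 rows:
     team  assists  mins player  fouls
0  Sharks        5    38    Gus      6
1   Bears       17    44    Zoe      4
2  Sharks       12    13   Dana      1
3   Lions       11    13    Zoe      4
4   Bears        0    31    Zoe      4
5  Eagles       14    44    Zoe      4
6  Wolves        3    18    Jon      3
7  Sharks        8    27    Zoe      4
8   Bears       14    17    Amy      0
take 3 rows with largest assists:
     team  assists  mins player  fouls
1   Bears       17    44    Zoe      4
5  Eagles       14    44    Zoe      4
8   Bears       14    17    Amy      0

15.0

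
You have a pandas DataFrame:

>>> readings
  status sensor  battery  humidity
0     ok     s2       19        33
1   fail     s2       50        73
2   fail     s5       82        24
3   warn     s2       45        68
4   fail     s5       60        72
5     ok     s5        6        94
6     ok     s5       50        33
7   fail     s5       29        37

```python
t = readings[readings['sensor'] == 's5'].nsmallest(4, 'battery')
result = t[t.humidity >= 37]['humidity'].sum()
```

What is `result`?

203

filter rows where sensor == 's5':
  status sensor  battery  humidity
2   fail     s5       82        24
4   fail     s5       60        72
5     ok     s5        6        94
6     ok     s5       50        33
7   fail     s5       29        37
take 4 rows with smallest battery:
  status sensor  battery  humidity
5     ok     s5        6        94
7   fail     s5       29        37
6     ok     s5       50        33
4   fail     s5       60        72
filter rows where humidity >= 37:
  status sensor  battery  humidity
5     ok     s5        6        94
7   fail     s5       29        37
4   fail     s5       60        72
Reading off the sum of column 'humidity', we get 203.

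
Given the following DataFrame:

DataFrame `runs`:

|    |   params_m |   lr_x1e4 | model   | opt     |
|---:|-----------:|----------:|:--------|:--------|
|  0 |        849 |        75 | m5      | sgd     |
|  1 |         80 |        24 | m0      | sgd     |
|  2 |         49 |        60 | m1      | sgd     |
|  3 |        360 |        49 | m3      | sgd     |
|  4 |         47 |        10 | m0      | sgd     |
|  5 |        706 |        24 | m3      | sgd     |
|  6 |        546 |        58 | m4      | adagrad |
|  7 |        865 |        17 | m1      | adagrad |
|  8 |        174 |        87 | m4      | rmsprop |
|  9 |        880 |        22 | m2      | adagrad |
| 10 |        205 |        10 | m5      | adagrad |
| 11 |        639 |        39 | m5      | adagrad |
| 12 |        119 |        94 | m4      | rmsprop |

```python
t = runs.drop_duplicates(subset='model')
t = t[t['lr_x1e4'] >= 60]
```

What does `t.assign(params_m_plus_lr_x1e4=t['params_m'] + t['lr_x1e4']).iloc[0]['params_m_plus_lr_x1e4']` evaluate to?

924

drop duplicate model (keep=first):
   params_m  lr_x1e4 model      opt
0       849       75    m5      sgd
1        80       24    m0      sgd
2        49       60    m1      sgd
3       360       49    m3      sgd
6       546       58    m4  adagrad
9       880       22    m2  adagrad
filter rows where lr_x1e4 >= 60:
   params_m  lr_x1e4 model  opt
0       849       75    m5  sgd
2        49       60    m1  sgd
add column params_m_plus_lr_x1e4 = t['params_m'] + t['lr_x1e4']:
   params_m  lr_x1e4 model  opt  params_m_plus_lr_x1e4
0       849       75    m5  sgd                    924
2        49       60    m1  sgd                    109
Reading off the value at position 0, column 'params_m_plus_lr_x1e4', we get 924.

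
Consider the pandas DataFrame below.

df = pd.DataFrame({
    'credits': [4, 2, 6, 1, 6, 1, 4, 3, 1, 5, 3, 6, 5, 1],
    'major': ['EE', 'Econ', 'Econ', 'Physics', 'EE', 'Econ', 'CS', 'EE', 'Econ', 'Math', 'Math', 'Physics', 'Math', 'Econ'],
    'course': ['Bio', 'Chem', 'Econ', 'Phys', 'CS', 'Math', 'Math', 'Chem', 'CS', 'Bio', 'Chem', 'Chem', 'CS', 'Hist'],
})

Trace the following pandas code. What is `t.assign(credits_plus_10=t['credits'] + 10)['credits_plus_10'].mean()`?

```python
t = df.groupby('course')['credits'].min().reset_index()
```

group by course, min of credits:
course
Bio     4
CS      1
Chem    2
Econ    6
Hist    1
Math    1
Phys    1
Name: credits, dtype: int64
reset_index():
  course  credits
0    Bio        4
1     CS        1
2   Chem        2
3   Econ        6
4   Hist        1
5   Math        1
6   Phys        1
add column credits_plus_10 = t['credits'] + 10:
  course  credits  credits_plus_10
0    Bio        4               14
1     CS        1               11
2   Chem        2               12
3   Econ        6               16
4   Hist        1               11
5   Math        1               11
6   Phys        1               11
mean of column 'credits_plus_10' → 12.2857142857

12.2857142857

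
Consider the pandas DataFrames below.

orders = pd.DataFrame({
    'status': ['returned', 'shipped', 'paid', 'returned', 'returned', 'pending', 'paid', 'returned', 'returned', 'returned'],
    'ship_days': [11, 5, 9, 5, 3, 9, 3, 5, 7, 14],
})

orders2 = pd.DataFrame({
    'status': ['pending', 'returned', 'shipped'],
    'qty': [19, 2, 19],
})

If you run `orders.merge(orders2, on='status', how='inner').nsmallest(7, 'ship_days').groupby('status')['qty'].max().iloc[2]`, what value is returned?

merge on 'status' (how='inner') → 8 rows:
     status  ship_days  qty
0  returned         11    2
1   shipped          5   19
2  returned          5    2
3  returned          3    2
4   pending          9   19
5  returned          5    2
6  returned          7    2
7  returned         14    2
take 7 rows with smallest ship_days:
     status  ship_days  qty
3  returned          3    2
1   shipped          5   19
2  returned          5    2
5  returned          5    2
6  returned          7    2
4   pending          9   19
0  returned         11    2
group by status, max of qty:
status
pending     19
returned     2
shipped     19
Name: qty, dtype: int64

19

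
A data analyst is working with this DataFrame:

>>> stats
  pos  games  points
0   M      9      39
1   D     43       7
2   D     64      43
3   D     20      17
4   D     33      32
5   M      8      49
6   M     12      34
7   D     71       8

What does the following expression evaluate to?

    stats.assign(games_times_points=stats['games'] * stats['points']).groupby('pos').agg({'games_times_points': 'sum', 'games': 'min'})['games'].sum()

28

add column games_times_points = stats['games'] * stats['points']:
  pos  games  points  games_times_points
0   M      9      39                 351
1   D     43       7                 301
2   D     64      43                2752
3   D     20      17                 340
4   D     33      32                1056
5   M      8      49                 392
6   M     12      34                 408
7   D     71       8                 568
group by pos: sum(games_times_points), min(games):
     games_times_points  games
pos                           
D                  5017     20
M                  1151      8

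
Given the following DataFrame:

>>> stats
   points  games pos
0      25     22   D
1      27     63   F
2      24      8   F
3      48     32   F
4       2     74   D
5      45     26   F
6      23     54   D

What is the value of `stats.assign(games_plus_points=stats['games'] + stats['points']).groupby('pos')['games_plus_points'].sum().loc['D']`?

200

add column games_plus_points = stats['games'] + stats['points']:
   points  games pos  games_plus_points
0      25     22   D                 47
1      27     63   F                 90
2      24      8   F                 32
3      48     32   F                 80
4       2     74   D                 76
5      45     26   F                 71
6      23     54   D                 77
group by pos, sum of games_plus_points:
pos
D    200
F    273
Name: games_plus_points, dtype: int64
Reading off the value at index 'D', we get 200.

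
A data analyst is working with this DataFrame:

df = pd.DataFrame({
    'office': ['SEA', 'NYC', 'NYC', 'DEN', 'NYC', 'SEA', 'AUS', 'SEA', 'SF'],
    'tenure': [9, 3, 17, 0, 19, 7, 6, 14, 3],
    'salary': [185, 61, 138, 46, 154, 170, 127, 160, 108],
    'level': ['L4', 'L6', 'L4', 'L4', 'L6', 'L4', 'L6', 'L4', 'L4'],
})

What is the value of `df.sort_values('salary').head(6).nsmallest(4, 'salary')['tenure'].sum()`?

12

sort by salary:
  office  tenure  salary level
3    DEN       0      46    L4
1    NYC       3      61    L6
8     SF       3     108    L4
6    AUS       6     127    L6
2    NYC      17     138    L4
4    NYC      19     154    L6
7    SEA      14     160    L4
5    SEA       7     170    L4
0    SEA       9     185    L4
take first 6 rows:
  office  tenure  salary level
3    DEN       0      46    L4
1    NYC       3      61    L6
8     SF       3     108    L4
6    AUS       6     127    L6
2    NYC      17     138    L4
4    NYC      19     154    L6
take 4 rows with smallest salary:
  office  tenure  salary level
3    DEN       0      46    L4
1    NYC       3      61    L6
8     SF       3     108    L4
6    AUS       6     127    L6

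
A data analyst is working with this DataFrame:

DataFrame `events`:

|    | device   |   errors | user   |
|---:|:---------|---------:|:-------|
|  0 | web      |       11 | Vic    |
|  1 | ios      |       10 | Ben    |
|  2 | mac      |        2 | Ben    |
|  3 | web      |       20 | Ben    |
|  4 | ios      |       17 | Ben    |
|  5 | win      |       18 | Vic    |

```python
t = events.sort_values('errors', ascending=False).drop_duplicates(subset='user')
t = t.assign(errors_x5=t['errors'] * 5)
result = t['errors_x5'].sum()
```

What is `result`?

190

sort by errors descending:
  device  errors user
3    web      20  Ben
5    win      18  Vic
4    ios      17  Ben
0    web      11  Vic
1    ios      10  Ben
2    mac       2  Ben
drop duplicate user (keep=first):
  device  errors user
3    web      20  Ben
5    win      18  Vic
add column errors_x5 = t['errors'] * 5:
  device  errors user  errors_x5
3    web      20  Ben        100
5    win      18  Vic         90
Finally, sum of column 'errors_x5' = 190.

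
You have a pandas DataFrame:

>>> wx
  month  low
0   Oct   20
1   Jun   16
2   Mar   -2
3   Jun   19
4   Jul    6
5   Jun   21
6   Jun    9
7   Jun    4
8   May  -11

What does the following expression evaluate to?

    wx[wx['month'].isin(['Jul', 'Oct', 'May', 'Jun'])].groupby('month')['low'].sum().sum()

filter rows where month in ['Jul', 'Oct', 'May', 'Jun']:
  month  low
0   Oct   20
1   Jun   16
3   Jun   19
4   Jul    6
5   Jun   21
6   Jun    9
7   Jun    4
8   May  -11
group by month, sum of low:
month
Jul     6
Jun    69
May   -11
Oct    20
Name: low, dtype: int64
Hence 84.

84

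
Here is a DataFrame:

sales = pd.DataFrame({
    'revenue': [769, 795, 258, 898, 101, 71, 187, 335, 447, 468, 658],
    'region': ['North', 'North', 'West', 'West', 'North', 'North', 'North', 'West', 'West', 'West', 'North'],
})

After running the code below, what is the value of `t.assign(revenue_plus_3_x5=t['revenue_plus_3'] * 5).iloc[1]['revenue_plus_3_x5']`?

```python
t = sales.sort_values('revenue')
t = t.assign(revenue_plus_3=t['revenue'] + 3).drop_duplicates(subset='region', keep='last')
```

4505

sort by revenue:
    revenue region
5        71  North
4       101  North
6       187  North
2       258   West
7       335   West
8       447   West
9       468   West
10      658  North
0       769  North
1       795  North
3       898   West
add column revenue_plus_3 = t['revenue'] + 3:
    revenue region  revenue_plus_3
5        71  North              74
4       101  North             104
6       187  North             190
2       258   West             261
7       335   West             338
8       447   West             450
9       468   West             471
10      658  North             661
0       769  North             772
1       795  North             798
3       898   West             901
drop duplicate region (keep=last):
   revenue region  revenue_plus_3
1      795  North             798
3      898   West             901
add column revenue_plus_3_x5 = t['revenue_plus_3'] * 5:
   revenue region  revenue_plus_3  revenue_plus_3_x5
1      795  North             798               3990
3      898   West             901               4505
The value at position 1, column 'revenue_plus_3_x5' is 4505.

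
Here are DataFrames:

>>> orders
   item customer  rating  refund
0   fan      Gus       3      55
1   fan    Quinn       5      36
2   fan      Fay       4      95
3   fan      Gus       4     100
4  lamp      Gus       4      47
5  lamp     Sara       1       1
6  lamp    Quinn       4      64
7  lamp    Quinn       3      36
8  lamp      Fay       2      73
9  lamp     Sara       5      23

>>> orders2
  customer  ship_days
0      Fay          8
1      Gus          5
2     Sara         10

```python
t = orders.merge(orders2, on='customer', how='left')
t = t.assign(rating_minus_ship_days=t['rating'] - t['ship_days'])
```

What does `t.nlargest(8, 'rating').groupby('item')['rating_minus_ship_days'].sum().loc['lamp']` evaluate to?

-6.0

merge on 'customer' (how='left') → 10 rows:
   item customer  rating  refund  ship_days
0   fan      Gus       3      55        5.0
1   fan    Quinn       5      36        NaN
2   fan      Fay       4      95        8.0
3   fan      Gus       4     100        5.0
4  lamp      Gus       4      47        5.0
5  lamp     Sara       1       1       10.0
6  lamp    Quinn       4      64        NaN
7  lamp    Quinn       3      36        NaN
8  lamp      Fay       2      73        8.0
9  lamp     Sara       5      23       10.0
add column rating_minus_ship_days = t['rating'] - t['ship_days']:
   item customer  rating  refund  ship_days  rating_minus_ship_days
0   fan      Gus       3      55        5.0                    -2.0
1   fan    Quinn       5      36        NaN                     NaN
2   fan      Fay       4      95        8.0                    -4.0
3   fan      Gus       4     100        5.0                    -1.0
4  lamp      Gus       4      47        5.0                    -1.0
5  lamp     Sara       1       1       10.0                    -9.0
6  lamp    Quinn       4      64        NaN                     NaN
7  lamp    Quinn       3      36        NaN                     NaN
8  lamp      Fay       2      73        8.0                    -6.0
9  lamp     Sara       5      23       10.0                    -5.0
take 8 rows with largest rating:
   item customer  rating  refund  ship_days  rating_minus_ship_days
1   fan    Quinn       5      36        NaN                     NaN
9  lamp     Sara       5      23       10.0                    -5.0
2   fan      Fay       4      95        8.0                    -4.0
3   fan      Gus       4     100        5.0                    -1.0
4  lamp      Gus       4      47        5.0                    -1.0
6  lamp    Quinn       4      64        NaN                     NaN
0   fan      Gus       3      55        5.0                    -2.0
7  lamp    Quinn       3      36        NaN                     NaN
group by item, sum of rating_minus_ship_days:
item
fan    -7.0
lamp   -6.0
Name: rating_minus_ship_days, dtype: float64
Reading off the value at index 'lamp', we get -6.0.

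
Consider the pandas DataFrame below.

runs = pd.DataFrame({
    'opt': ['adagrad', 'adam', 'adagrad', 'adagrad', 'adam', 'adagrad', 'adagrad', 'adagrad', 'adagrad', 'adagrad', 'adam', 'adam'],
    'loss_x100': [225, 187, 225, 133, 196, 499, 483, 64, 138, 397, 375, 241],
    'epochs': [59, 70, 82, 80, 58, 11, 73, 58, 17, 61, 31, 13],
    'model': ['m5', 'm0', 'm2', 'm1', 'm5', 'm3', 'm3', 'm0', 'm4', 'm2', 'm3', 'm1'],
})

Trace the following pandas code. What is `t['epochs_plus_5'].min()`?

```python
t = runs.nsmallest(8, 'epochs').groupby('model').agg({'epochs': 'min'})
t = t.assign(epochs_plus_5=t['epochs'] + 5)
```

take 8 rows with smallest epochs:
        opt  loss_x100  epochs model
5   adagrad        499      11    m3
11     adam        241      13    m1
8   adagrad        138      17    m4
10     adam        375      31    m3
4      adam        196      58    m5
7   adagrad         64      58    m0
0   adagrad        225      59    m5
9   adagrad        397      61    m2
group by model, min of epochs:
       epochs
model        
m0         58
m1         13
m2         61
m3         11
m4         17
m5         58
add column epochs_plus_5 = t['epochs'] + 5:
       epochs  epochs_plus_5
model                       
m0         58             63
m1         13             18
m2         61             66
m3         11             16
m4         17             22
m5         58             63

16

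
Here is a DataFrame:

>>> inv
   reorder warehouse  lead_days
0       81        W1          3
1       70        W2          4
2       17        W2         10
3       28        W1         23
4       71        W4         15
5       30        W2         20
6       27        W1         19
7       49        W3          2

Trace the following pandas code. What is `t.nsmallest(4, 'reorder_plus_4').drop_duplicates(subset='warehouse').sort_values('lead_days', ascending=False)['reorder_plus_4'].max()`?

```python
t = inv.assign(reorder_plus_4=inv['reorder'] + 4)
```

31

add column reorder_plus_4 = inv['reorder'] + 4:
   reorder warehouse  lead_days  reorder_plus_4
0       81        W1          3              85
1       70        W2          4              74
2       17        W2         10              21
3       28        W1         23              32
4       71        W4         15              75
5       30        W2         20              34
6       27        W1         19              31
7       49        W3          2              53
take 4 rows with smallest reorder_plus_4:
   reorder warehouse  lead_days  reorder_plus_4
2       17        W2         10              21
6       27        W1         19              31
3       28        W1         23              32
5       30        W2         20              34
drop duplicate warehouse (keep=first):
   reorder warehouse  lead_days  reorder_plus_4
2       17        W2         10              21
6       27        W1         19              31
sort by lead_days descending:
   reorder warehouse  lead_days  reorder_plus_4
6       27        W1         19              31
2       17        W2         10              21
Reading off the max of column 'reorder_plus_4', we get 31.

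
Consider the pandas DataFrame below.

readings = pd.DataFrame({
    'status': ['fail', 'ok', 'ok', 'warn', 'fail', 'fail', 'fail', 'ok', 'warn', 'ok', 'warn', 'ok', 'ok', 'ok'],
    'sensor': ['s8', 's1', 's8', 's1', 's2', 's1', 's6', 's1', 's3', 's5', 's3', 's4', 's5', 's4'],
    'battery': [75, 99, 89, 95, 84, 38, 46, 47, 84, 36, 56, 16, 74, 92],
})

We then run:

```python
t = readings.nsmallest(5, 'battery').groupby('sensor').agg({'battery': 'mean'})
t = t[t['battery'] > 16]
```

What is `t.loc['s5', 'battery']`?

36.0

take 5 rows with smallest battery:
   status sensor  battery
11     ok     s4       16
9      ok     s5       36
5    fail     s1       38
6    fail     s6       46
7      ok     s1       47
group by sensor, mean of battery:
        battery
sensor         
s1         42.5
s4         16.0
s5         36.0
s6         46.0
filter rows where battery > 16:
        battery
sensor         
s1         42.5
s5         36.0
s6         46.0
The value at row 's5', column 'battery' is 36.0.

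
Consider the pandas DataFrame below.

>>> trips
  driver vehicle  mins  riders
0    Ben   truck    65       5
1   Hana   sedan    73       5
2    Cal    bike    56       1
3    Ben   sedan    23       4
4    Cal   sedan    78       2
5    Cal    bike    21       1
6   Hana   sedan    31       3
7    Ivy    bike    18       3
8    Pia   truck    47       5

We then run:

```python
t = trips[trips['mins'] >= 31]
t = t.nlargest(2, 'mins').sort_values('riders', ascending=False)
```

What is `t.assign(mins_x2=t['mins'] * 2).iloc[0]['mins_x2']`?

146

filter rows where mins >= 31:
  driver vehicle  mins  riders
0    Ben   truck    65       5
1   Hana   sedan    73       5
2    Cal    bike    56       1
4    Cal   sedan    78       2
6   Hana   sedan    31       3
8    Pia   truck    47       5
take 2 rows with largest mins:
  driver vehicle  mins  riders
4    Cal   sedan    78       2
1   Hana   sedan    73       5
sort by riders descending:
  driver vehicle  mins  riders
1   Hana   sedan    73       5
4    Cal   sedan    78       2
add column mins_x2 = t['mins'] * 2:
  driver vehicle  mins  riders  mins_x2
1   Hana   sedan    73       5      146
4    Cal   sedan    78       2      156
The value at position 0, column 'mins_x2' is 146.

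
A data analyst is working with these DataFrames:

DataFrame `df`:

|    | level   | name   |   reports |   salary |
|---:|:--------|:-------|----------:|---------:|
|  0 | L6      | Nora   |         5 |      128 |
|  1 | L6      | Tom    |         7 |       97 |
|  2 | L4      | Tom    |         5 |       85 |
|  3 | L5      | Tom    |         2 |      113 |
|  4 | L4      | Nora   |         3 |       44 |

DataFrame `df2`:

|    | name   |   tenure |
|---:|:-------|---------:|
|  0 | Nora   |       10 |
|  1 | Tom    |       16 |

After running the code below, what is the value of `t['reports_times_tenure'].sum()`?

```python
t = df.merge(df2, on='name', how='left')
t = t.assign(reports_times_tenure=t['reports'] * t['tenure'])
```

304

merge on 'name' (how='left') → 5 rows:
  level  name  reports  salary  tenure
0    L6  Nora        5     128      10
1    L6   Tom        7      97      16
2    L4   Tom        5      85      16
3    L5   Tom        2     113      16
4    L4  Nora        3      44      10
add column reports_times_tenure = t['reports'] * t['tenure']:
  level  name  reports  salary  tenure  reports_times_tenure
0    L6  Nora        5     128      10                    50
1    L6   Tom        7      97      16                   112
2    L4   Tom        5      85      16                    80
3    L5   Tom        2     113      16                    32
4    L4  Nora        3      44      10                    30
sum of column 'reports_times_tenure' → 304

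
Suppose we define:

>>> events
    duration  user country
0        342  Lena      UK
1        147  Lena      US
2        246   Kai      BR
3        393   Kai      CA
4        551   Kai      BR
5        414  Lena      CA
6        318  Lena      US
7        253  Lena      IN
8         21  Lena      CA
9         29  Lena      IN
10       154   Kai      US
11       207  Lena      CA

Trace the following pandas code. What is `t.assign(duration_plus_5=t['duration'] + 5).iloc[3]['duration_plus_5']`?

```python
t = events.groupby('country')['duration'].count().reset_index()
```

6

group by country, count of duration:
country
BR    2
CA    4
IN    2
UK    1
US    3
Name: duration, dtype: int64
reset_index():
  country  duration
0      BR         2
1      CA         4
2      IN         2
3      UK         1
4      US         3
add column duration_plus_5 = t['duration'] + 5:
  country  duration  duration_plus_5
0      BR         2                7
1      CA         4                9
2      IN         2                7
3      UK         1                6
4      US         3                8
Hence 6.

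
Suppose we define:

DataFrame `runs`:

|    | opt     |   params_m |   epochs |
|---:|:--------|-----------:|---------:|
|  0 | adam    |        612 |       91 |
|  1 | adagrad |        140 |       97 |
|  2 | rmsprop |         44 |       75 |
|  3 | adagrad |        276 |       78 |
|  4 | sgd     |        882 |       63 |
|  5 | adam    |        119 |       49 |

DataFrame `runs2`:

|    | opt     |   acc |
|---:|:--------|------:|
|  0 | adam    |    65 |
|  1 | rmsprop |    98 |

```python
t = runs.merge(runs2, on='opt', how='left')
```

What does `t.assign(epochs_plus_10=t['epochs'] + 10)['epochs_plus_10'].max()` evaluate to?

merge on 'opt' (how='left') → 6 rows:
       opt  params_m  epochs   acc
0     adam       612      91  65.0
1  adagrad       140      97   NaN
2  rmsprop        44      75  98.0
3  adagrad       276      78   NaN
4      sgd       882      63   NaN
5     adam       119      49  65.0
add column epochs_plus_10 = t['epochs'] + 10:
       opt  params_m  epochs   acc  epochs_plus_10
0     adam       612      91  65.0             101
1  adagrad       140      97   NaN             107
2  rmsprop        44      75  98.0              85
3  adagrad       276      78   NaN              88
4      sgd       882      63   NaN              73
5     adam       119      49  65.0              59

107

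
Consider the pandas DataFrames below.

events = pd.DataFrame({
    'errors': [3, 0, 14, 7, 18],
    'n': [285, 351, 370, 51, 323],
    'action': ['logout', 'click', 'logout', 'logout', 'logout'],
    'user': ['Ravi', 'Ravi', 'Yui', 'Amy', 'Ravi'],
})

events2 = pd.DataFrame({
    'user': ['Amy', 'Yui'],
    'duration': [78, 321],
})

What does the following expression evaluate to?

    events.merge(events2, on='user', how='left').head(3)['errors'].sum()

17

merge on 'user' (how='left') → 5 rows:
   errors    n  action  user  duration
0       3  285  logout  Ravi       NaN
1       0  351   click  Ravi       NaN
2      14  370  logout   Yui     321.0
3       7   51  logout   Amy      78.0
4      18  323  logout  Ravi       NaN
take first 3 rows:
   errors    n  action  user  duration
0       3  285  logout  Ravi       NaN
1       0  351   click  Ravi       NaN
2      14  370  logout   Yui     321.0
Hence 17.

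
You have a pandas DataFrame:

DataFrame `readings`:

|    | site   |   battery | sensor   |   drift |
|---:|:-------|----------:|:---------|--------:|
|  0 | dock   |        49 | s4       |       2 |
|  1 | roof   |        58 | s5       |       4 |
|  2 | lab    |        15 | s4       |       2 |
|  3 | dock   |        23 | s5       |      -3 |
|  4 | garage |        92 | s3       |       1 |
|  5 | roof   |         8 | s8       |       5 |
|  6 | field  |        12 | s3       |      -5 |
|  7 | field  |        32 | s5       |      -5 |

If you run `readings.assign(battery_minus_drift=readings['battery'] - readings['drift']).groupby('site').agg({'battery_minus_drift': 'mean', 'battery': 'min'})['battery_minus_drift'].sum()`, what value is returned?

196.0

add column battery_minus_drift = readings['battery'] - readings['drift']:
     site  battery sensor  drift  battery_minus_drift
0    dock       49     s4      2                   47
1    roof       58     s5      4                   54
2     lab       15     s4      2                   13
3    dock       23     s5     -3                   26
4  garage       92     s3      1                   91
5    roof        8     s8      5                    3
6   field       12     s3     -5                   17
7   field       32     s5     -5                   37
group by site: mean(battery_minus_drift), min(battery):
        battery_minus_drift  battery
site                                
dock                   36.5       23
field                  27.0       12
garage                 91.0       92
lab                    13.0       15
roof                   28.5        8
sum of column 'battery_minus_drift' → 196.0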